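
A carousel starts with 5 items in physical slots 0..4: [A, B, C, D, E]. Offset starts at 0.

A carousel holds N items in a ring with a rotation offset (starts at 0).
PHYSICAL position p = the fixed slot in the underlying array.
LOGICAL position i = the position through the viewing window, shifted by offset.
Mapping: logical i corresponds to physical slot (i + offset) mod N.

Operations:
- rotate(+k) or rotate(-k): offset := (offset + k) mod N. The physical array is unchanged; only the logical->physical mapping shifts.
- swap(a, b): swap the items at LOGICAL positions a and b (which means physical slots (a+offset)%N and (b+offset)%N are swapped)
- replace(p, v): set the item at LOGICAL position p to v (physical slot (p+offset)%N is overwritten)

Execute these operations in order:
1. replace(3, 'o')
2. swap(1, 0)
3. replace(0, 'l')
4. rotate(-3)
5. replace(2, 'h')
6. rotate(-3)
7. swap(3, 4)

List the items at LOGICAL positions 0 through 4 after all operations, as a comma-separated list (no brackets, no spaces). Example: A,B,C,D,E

Answer: h,l,A,o,C

Derivation:
After op 1 (replace(3, 'o')): offset=0, physical=[A,B,C,o,E], logical=[A,B,C,o,E]
After op 2 (swap(1, 0)): offset=0, physical=[B,A,C,o,E], logical=[B,A,C,o,E]
After op 3 (replace(0, 'l')): offset=0, physical=[l,A,C,o,E], logical=[l,A,C,o,E]
After op 4 (rotate(-3)): offset=2, physical=[l,A,C,o,E], logical=[C,o,E,l,A]
After op 5 (replace(2, 'h')): offset=2, physical=[l,A,C,o,h], logical=[C,o,h,l,A]
After op 6 (rotate(-3)): offset=4, physical=[l,A,C,o,h], logical=[h,l,A,C,o]
After op 7 (swap(3, 4)): offset=4, physical=[l,A,o,C,h], logical=[h,l,A,o,C]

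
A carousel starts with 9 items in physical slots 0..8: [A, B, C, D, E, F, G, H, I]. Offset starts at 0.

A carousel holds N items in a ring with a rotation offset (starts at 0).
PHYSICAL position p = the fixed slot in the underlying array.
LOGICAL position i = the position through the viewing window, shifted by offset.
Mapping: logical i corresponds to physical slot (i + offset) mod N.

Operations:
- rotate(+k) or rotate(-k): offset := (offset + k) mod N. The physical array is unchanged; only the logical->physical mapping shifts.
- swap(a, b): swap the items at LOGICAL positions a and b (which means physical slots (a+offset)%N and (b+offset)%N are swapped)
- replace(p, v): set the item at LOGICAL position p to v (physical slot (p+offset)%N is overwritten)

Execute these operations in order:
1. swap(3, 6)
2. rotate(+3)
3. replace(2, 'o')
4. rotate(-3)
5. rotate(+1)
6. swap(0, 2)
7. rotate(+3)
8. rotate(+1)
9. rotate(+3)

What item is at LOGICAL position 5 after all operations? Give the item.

After op 1 (swap(3, 6)): offset=0, physical=[A,B,C,G,E,F,D,H,I], logical=[A,B,C,G,E,F,D,H,I]
After op 2 (rotate(+3)): offset=3, physical=[A,B,C,G,E,F,D,H,I], logical=[G,E,F,D,H,I,A,B,C]
After op 3 (replace(2, 'o')): offset=3, physical=[A,B,C,G,E,o,D,H,I], logical=[G,E,o,D,H,I,A,B,C]
After op 4 (rotate(-3)): offset=0, physical=[A,B,C,G,E,o,D,H,I], logical=[A,B,C,G,E,o,D,H,I]
After op 5 (rotate(+1)): offset=1, physical=[A,B,C,G,E,o,D,H,I], logical=[B,C,G,E,o,D,H,I,A]
After op 6 (swap(0, 2)): offset=1, physical=[A,G,C,B,E,o,D,H,I], logical=[G,C,B,E,o,D,H,I,A]
After op 7 (rotate(+3)): offset=4, physical=[A,G,C,B,E,o,D,H,I], logical=[E,o,D,H,I,A,G,C,B]
After op 8 (rotate(+1)): offset=5, physical=[A,G,C,B,E,o,D,H,I], logical=[o,D,H,I,A,G,C,B,E]
After op 9 (rotate(+3)): offset=8, physical=[A,G,C,B,E,o,D,H,I], logical=[I,A,G,C,B,E,o,D,H]

Answer: E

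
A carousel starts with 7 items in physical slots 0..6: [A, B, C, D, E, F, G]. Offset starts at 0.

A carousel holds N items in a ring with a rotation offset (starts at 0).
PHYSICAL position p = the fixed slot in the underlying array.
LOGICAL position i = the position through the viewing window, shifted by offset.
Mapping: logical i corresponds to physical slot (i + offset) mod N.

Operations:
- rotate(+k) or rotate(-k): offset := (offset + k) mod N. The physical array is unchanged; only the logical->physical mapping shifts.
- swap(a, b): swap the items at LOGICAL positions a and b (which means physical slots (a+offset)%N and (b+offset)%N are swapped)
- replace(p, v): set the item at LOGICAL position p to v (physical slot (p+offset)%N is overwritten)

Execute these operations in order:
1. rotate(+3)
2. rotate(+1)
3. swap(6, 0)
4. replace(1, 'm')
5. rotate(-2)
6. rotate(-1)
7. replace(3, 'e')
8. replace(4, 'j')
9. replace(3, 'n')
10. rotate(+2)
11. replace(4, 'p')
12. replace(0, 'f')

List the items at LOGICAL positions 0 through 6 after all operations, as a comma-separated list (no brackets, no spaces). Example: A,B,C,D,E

After op 1 (rotate(+3)): offset=3, physical=[A,B,C,D,E,F,G], logical=[D,E,F,G,A,B,C]
After op 2 (rotate(+1)): offset=4, physical=[A,B,C,D,E,F,G], logical=[E,F,G,A,B,C,D]
After op 3 (swap(6, 0)): offset=4, physical=[A,B,C,E,D,F,G], logical=[D,F,G,A,B,C,E]
After op 4 (replace(1, 'm')): offset=4, physical=[A,B,C,E,D,m,G], logical=[D,m,G,A,B,C,E]
After op 5 (rotate(-2)): offset=2, physical=[A,B,C,E,D,m,G], logical=[C,E,D,m,G,A,B]
After op 6 (rotate(-1)): offset=1, physical=[A,B,C,E,D,m,G], logical=[B,C,E,D,m,G,A]
After op 7 (replace(3, 'e')): offset=1, physical=[A,B,C,E,e,m,G], logical=[B,C,E,e,m,G,A]
After op 8 (replace(4, 'j')): offset=1, physical=[A,B,C,E,e,j,G], logical=[B,C,E,e,j,G,A]
After op 9 (replace(3, 'n')): offset=1, physical=[A,B,C,E,n,j,G], logical=[B,C,E,n,j,G,A]
After op 10 (rotate(+2)): offset=3, physical=[A,B,C,E,n,j,G], logical=[E,n,j,G,A,B,C]
After op 11 (replace(4, 'p')): offset=3, physical=[p,B,C,E,n,j,G], logical=[E,n,j,G,p,B,C]
After op 12 (replace(0, 'f')): offset=3, physical=[p,B,C,f,n,j,G], logical=[f,n,j,G,p,B,C]

Answer: f,n,j,G,p,B,C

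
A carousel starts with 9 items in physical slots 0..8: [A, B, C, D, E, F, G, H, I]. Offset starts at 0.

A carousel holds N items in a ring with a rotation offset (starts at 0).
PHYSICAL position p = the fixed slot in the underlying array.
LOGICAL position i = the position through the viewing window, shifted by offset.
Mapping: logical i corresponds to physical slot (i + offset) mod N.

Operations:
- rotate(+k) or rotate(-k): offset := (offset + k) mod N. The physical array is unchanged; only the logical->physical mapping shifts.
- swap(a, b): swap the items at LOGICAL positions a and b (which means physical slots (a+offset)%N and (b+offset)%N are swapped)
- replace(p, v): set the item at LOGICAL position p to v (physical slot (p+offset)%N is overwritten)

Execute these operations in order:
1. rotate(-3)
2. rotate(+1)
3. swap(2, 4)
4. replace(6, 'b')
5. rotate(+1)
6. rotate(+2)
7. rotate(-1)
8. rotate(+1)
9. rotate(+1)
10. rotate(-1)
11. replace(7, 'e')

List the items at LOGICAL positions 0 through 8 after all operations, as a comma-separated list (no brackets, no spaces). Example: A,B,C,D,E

Answer: B,A,D,b,F,G,H,e,C

Derivation:
After op 1 (rotate(-3)): offset=6, physical=[A,B,C,D,E,F,G,H,I], logical=[G,H,I,A,B,C,D,E,F]
After op 2 (rotate(+1)): offset=7, physical=[A,B,C,D,E,F,G,H,I], logical=[H,I,A,B,C,D,E,F,G]
After op 3 (swap(2, 4)): offset=7, physical=[C,B,A,D,E,F,G,H,I], logical=[H,I,C,B,A,D,E,F,G]
After op 4 (replace(6, 'b')): offset=7, physical=[C,B,A,D,b,F,G,H,I], logical=[H,I,C,B,A,D,b,F,G]
After op 5 (rotate(+1)): offset=8, physical=[C,B,A,D,b,F,G,H,I], logical=[I,C,B,A,D,b,F,G,H]
After op 6 (rotate(+2)): offset=1, physical=[C,B,A,D,b,F,G,H,I], logical=[B,A,D,b,F,G,H,I,C]
After op 7 (rotate(-1)): offset=0, physical=[C,B,A,D,b,F,G,H,I], logical=[C,B,A,D,b,F,G,H,I]
After op 8 (rotate(+1)): offset=1, physical=[C,B,A,D,b,F,G,H,I], logical=[B,A,D,b,F,G,H,I,C]
After op 9 (rotate(+1)): offset=2, physical=[C,B,A,D,b,F,G,H,I], logical=[A,D,b,F,G,H,I,C,B]
After op 10 (rotate(-1)): offset=1, physical=[C,B,A,D,b,F,G,H,I], logical=[B,A,D,b,F,G,H,I,C]
After op 11 (replace(7, 'e')): offset=1, physical=[C,B,A,D,b,F,G,H,e], logical=[B,A,D,b,F,G,H,e,C]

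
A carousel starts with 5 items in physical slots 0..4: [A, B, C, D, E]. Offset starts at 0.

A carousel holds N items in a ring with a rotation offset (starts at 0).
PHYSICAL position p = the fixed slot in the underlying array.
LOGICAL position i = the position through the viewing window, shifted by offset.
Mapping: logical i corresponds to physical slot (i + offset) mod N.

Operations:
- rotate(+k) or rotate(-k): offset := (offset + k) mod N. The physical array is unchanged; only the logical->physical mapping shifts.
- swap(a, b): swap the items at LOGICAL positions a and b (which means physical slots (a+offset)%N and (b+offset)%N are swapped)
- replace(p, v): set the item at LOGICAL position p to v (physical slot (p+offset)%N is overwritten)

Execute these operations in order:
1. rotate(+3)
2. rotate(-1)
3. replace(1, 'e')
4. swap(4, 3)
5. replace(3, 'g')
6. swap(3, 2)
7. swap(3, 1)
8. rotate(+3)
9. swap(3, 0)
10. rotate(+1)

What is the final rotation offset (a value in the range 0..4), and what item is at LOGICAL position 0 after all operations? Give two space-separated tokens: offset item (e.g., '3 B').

Answer: 1 A

Derivation:
After op 1 (rotate(+3)): offset=3, physical=[A,B,C,D,E], logical=[D,E,A,B,C]
After op 2 (rotate(-1)): offset=2, physical=[A,B,C,D,E], logical=[C,D,E,A,B]
After op 3 (replace(1, 'e')): offset=2, physical=[A,B,C,e,E], logical=[C,e,E,A,B]
After op 4 (swap(4, 3)): offset=2, physical=[B,A,C,e,E], logical=[C,e,E,B,A]
After op 5 (replace(3, 'g')): offset=2, physical=[g,A,C,e,E], logical=[C,e,E,g,A]
After op 6 (swap(3, 2)): offset=2, physical=[E,A,C,e,g], logical=[C,e,g,E,A]
After op 7 (swap(3, 1)): offset=2, physical=[e,A,C,E,g], logical=[C,E,g,e,A]
After op 8 (rotate(+3)): offset=0, physical=[e,A,C,E,g], logical=[e,A,C,E,g]
After op 9 (swap(3, 0)): offset=0, physical=[E,A,C,e,g], logical=[E,A,C,e,g]
After op 10 (rotate(+1)): offset=1, physical=[E,A,C,e,g], logical=[A,C,e,g,E]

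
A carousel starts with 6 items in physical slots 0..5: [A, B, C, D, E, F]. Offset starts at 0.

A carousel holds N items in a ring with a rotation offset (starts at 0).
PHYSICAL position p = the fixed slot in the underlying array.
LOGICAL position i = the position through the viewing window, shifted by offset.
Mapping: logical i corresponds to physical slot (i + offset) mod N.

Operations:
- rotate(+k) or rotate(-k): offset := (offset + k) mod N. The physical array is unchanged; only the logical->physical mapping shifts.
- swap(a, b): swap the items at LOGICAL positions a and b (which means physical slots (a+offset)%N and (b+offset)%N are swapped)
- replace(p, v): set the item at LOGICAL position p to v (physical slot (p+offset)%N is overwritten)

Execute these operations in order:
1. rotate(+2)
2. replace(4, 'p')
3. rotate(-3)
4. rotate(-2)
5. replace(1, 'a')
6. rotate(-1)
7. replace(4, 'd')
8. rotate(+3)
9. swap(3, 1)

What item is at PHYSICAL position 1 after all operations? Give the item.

Answer: B

Derivation:
After op 1 (rotate(+2)): offset=2, physical=[A,B,C,D,E,F], logical=[C,D,E,F,A,B]
After op 2 (replace(4, 'p')): offset=2, physical=[p,B,C,D,E,F], logical=[C,D,E,F,p,B]
After op 3 (rotate(-3)): offset=5, physical=[p,B,C,D,E,F], logical=[F,p,B,C,D,E]
After op 4 (rotate(-2)): offset=3, physical=[p,B,C,D,E,F], logical=[D,E,F,p,B,C]
After op 5 (replace(1, 'a')): offset=3, physical=[p,B,C,D,a,F], logical=[D,a,F,p,B,C]
After op 6 (rotate(-1)): offset=2, physical=[p,B,C,D,a,F], logical=[C,D,a,F,p,B]
After op 7 (replace(4, 'd')): offset=2, physical=[d,B,C,D,a,F], logical=[C,D,a,F,d,B]
After op 8 (rotate(+3)): offset=5, physical=[d,B,C,D,a,F], logical=[F,d,B,C,D,a]
After op 9 (swap(3, 1)): offset=5, physical=[C,B,d,D,a,F], logical=[F,C,B,d,D,a]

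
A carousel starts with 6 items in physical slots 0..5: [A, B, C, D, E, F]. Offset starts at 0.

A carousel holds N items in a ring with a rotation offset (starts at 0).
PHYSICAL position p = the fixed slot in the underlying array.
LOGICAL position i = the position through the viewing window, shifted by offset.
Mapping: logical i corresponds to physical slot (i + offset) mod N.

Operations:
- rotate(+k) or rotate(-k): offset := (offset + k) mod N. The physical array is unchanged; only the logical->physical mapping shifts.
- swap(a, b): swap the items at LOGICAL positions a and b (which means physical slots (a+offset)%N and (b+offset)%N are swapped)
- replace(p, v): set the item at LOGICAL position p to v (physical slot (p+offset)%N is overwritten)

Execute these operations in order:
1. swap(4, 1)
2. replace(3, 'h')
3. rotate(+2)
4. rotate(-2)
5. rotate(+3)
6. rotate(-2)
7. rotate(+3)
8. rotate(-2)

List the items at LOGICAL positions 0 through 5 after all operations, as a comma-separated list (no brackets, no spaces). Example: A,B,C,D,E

Answer: C,h,B,F,A,E

Derivation:
After op 1 (swap(4, 1)): offset=0, physical=[A,E,C,D,B,F], logical=[A,E,C,D,B,F]
After op 2 (replace(3, 'h')): offset=0, physical=[A,E,C,h,B,F], logical=[A,E,C,h,B,F]
After op 3 (rotate(+2)): offset=2, physical=[A,E,C,h,B,F], logical=[C,h,B,F,A,E]
After op 4 (rotate(-2)): offset=0, physical=[A,E,C,h,B,F], logical=[A,E,C,h,B,F]
After op 5 (rotate(+3)): offset=3, physical=[A,E,C,h,B,F], logical=[h,B,F,A,E,C]
After op 6 (rotate(-2)): offset=1, physical=[A,E,C,h,B,F], logical=[E,C,h,B,F,A]
After op 7 (rotate(+3)): offset=4, physical=[A,E,C,h,B,F], logical=[B,F,A,E,C,h]
After op 8 (rotate(-2)): offset=2, physical=[A,E,C,h,B,F], logical=[C,h,B,F,A,E]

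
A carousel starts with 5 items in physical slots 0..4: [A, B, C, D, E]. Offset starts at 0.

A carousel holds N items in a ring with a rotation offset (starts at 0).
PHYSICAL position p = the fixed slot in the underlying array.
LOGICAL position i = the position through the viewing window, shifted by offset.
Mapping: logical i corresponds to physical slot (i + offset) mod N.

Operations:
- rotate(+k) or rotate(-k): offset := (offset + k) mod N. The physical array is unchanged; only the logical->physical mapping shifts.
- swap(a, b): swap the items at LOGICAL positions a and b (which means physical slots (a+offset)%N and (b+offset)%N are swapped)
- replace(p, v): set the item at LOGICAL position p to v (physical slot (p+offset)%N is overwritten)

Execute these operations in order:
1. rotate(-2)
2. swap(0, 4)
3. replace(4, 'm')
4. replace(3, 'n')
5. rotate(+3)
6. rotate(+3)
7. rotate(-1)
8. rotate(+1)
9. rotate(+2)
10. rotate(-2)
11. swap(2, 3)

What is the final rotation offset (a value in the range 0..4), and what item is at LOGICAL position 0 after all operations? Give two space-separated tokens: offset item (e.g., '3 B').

After op 1 (rotate(-2)): offset=3, physical=[A,B,C,D,E], logical=[D,E,A,B,C]
After op 2 (swap(0, 4)): offset=3, physical=[A,B,D,C,E], logical=[C,E,A,B,D]
After op 3 (replace(4, 'm')): offset=3, physical=[A,B,m,C,E], logical=[C,E,A,B,m]
After op 4 (replace(3, 'n')): offset=3, physical=[A,n,m,C,E], logical=[C,E,A,n,m]
After op 5 (rotate(+3)): offset=1, physical=[A,n,m,C,E], logical=[n,m,C,E,A]
After op 6 (rotate(+3)): offset=4, physical=[A,n,m,C,E], logical=[E,A,n,m,C]
After op 7 (rotate(-1)): offset=3, physical=[A,n,m,C,E], logical=[C,E,A,n,m]
After op 8 (rotate(+1)): offset=4, physical=[A,n,m,C,E], logical=[E,A,n,m,C]
After op 9 (rotate(+2)): offset=1, physical=[A,n,m,C,E], logical=[n,m,C,E,A]
After op 10 (rotate(-2)): offset=4, physical=[A,n,m,C,E], logical=[E,A,n,m,C]
After op 11 (swap(2, 3)): offset=4, physical=[A,m,n,C,E], logical=[E,A,m,n,C]

Answer: 4 E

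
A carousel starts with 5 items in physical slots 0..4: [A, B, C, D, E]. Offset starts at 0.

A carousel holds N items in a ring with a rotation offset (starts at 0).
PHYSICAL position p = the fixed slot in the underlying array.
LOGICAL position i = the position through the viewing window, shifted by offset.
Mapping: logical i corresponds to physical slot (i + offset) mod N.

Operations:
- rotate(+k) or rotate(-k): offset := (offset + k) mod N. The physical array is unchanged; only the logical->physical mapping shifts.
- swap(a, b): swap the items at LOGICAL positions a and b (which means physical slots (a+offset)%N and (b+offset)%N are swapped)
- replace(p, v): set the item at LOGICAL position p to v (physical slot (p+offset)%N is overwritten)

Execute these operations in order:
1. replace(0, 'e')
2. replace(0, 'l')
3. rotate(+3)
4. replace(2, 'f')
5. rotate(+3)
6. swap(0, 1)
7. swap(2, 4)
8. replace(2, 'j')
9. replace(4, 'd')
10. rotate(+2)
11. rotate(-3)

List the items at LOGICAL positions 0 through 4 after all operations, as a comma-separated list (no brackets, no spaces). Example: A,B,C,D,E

Answer: d,C,B,j,E

Derivation:
After op 1 (replace(0, 'e')): offset=0, physical=[e,B,C,D,E], logical=[e,B,C,D,E]
After op 2 (replace(0, 'l')): offset=0, physical=[l,B,C,D,E], logical=[l,B,C,D,E]
After op 3 (rotate(+3)): offset=3, physical=[l,B,C,D,E], logical=[D,E,l,B,C]
After op 4 (replace(2, 'f')): offset=3, physical=[f,B,C,D,E], logical=[D,E,f,B,C]
After op 5 (rotate(+3)): offset=1, physical=[f,B,C,D,E], logical=[B,C,D,E,f]
After op 6 (swap(0, 1)): offset=1, physical=[f,C,B,D,E], logical=[C,B,D,E,f]
After op 7 (swap(2, 4)): offset=1, physical=[D,C,B,f,E], logical=[C,B,f,E,D]
After op 8 (replace(2, 'j')): offset=1, physical=[D,C,B,j,E], logical=[C,B,j,E,D]
After op 9 (replace(4, 'd')): offset=1, physical=[d,C,B,j,E], logical=[C,B,j,E,d]
After op 10 (rotate(+2)): offset=3, physical=[d,C,B,j,E], logical=[j,E,d,C,B]
After op 11 (rotate(-3)): offset=0, physical=[d,C,B,j,E], logical=[d,C,B,j,E]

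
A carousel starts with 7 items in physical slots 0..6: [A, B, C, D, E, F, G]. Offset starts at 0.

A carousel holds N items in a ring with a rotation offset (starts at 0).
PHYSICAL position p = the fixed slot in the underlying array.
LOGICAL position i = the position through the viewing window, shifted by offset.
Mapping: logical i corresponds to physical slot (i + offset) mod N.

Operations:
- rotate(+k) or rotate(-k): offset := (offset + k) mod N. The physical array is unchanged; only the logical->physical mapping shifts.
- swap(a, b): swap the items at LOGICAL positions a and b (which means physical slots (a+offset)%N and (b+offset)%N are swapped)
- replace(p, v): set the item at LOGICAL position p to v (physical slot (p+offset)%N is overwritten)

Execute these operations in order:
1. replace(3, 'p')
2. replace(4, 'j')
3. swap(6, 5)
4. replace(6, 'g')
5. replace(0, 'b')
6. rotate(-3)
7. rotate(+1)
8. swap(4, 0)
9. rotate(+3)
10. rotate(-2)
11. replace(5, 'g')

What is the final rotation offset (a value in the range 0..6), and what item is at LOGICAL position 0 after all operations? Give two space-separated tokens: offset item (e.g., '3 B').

Answer: 6 g

Derivation:
After op 1 (replace(3, 'p')): offset=0, physical=[A,B,C,p,E,F,G], logical=[A,B,C,p,E,F,G]
After op 2 (replace(4, 'j')): offset=0, physical=[A,B,C,p,j,F,G], logical=[A,B,C,p,j,F,G]
After op 3 (swap(6, 5)): offset=0, physical=[A,B,C,p,j,G,F], logical=[A,B,C,p,j,G,F]
After op 4 (replace(6, 'g')): offset=0, physical=[A,B,C,p,j,G,g], logical=[A,B,C,p,j,G,g]
After op 5 (replace(0, 'b')): offset=0, physical=[b,B,C,p,j,G,g], logical=[b,B,C,p,j,G,g]
After op 6 (rotate(-3)): offset=4, physical=[b,B,C,p,j,G,g], logical=[j,G,g,b,B,C,p]
After op 7 (rotate(+1)): offset=5, physical=[b,B,C,p,j,G,g], logical=[G,g,b,B,C,p,j]
After op 8 (swap(4, 0)): offset=5, physical=[b,B,G,p,j,C,g], logical=[C,g,b,B,G,p,j]
After op 9 (rotate(+3)): offset=1, physical=[b,B,G,p,j,C,g], logical=[B,G,p,j,C,g,b]
After op 10 (rotate(-2)): offset=6, physical=[b,B,G,p,j,C,g], logical=[g,b,B,G,p,j,C]
After op 11 (replace(5, 'g')): offset=6, physical=[b,B,G,p,g,C,g], logical=[g,b,B,G,p,g,C]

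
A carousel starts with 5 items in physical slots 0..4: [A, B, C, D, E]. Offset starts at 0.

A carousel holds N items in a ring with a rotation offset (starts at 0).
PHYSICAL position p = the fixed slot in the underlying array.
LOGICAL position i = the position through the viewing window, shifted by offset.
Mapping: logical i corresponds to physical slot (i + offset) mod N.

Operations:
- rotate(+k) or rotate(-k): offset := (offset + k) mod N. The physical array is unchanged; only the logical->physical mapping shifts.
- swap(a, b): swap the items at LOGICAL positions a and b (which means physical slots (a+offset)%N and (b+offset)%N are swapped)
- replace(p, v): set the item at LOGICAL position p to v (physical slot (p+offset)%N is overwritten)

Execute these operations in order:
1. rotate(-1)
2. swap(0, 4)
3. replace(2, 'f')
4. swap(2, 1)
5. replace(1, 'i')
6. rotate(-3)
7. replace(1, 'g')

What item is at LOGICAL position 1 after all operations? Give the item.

Answer: g

Derivation:
After op 1 (rotate(-1)): offset=4, physical=[A,B,C,D,E], logical=[E,A,B,C,D]
After op 2 (swap(0, 4)): offset=4, physical=[A,B,C,E,D], logical=[D,A,B,C,E]
After op 3 (replace(2, 'f')): offset=4, physical=[A,f,C,E,D], logical=[D,A,f,C,E]
After op 4 (swap(2, 1)): offset=4, physical=[f,A,C,E,D], logical=[D,f,A,C,E]
After op 5 (replace(1, 'i')): offset=4, physical=[i,A,C,E,D], logical=[D,i,A,C,E]
After op 6 (rotate(-3)): offset=1, physical=[i,A,C,E,D], logical=[A,C,E,D,i]
After op 7 (replace(1, 'g')): offset=1, physical=[i,A,g,E,D], logical=[A,g,E,D,i]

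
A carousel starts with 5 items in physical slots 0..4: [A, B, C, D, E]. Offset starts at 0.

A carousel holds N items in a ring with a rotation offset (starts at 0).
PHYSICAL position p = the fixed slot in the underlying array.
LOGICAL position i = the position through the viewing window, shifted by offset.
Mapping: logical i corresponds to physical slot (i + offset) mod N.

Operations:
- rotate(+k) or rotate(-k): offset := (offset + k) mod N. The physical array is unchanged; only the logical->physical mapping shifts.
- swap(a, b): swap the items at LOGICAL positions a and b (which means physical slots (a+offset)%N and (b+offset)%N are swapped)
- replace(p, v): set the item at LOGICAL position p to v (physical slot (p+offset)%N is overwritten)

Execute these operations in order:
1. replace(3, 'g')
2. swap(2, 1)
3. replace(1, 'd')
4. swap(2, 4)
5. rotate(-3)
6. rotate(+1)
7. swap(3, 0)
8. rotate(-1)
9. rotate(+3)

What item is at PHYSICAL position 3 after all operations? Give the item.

Answer: d

Derivation:
After op 1 (replace(3, 'g')): offset=0, physical=[A,B,C,g,E], logical=[A,B,C,g,E]
After op 2 (swap(2, 1)): offset=0, physical=[A,C,B,g,E], logical=[A,C,B,g,E]
After op 3 (replace(1, 'd')): offset=0, physical=[A,d,B,g,E], logical=[A,d,B,g,E]
After op 4 (swap(2, 4)): offset=0, physical=[A,d,E,g,B], logical=[A,d,E,g,B]
After op 5 (rotate(-3)): offset=2, physical=[A,d,E,g,B], logical=[E,g,B,A,d]
After op 6 (rotate(+1)): offset=3, physical=[A,d,E,g,B], logical=[g,B,A,d,E]
After op 7 (swap(3, 0)): offset=3, physical=[A,g,E,d,B], logical=[d,B,A,g,E]
After op 8 (rotate(-1)): offset=2, physical=[A,g,E,d,B], logical=[E,d,B,A,g]
After op 9 (rotate(+3)): offset=0, physical=[A,g,E,d,B], logical=[A,g,E,d,B]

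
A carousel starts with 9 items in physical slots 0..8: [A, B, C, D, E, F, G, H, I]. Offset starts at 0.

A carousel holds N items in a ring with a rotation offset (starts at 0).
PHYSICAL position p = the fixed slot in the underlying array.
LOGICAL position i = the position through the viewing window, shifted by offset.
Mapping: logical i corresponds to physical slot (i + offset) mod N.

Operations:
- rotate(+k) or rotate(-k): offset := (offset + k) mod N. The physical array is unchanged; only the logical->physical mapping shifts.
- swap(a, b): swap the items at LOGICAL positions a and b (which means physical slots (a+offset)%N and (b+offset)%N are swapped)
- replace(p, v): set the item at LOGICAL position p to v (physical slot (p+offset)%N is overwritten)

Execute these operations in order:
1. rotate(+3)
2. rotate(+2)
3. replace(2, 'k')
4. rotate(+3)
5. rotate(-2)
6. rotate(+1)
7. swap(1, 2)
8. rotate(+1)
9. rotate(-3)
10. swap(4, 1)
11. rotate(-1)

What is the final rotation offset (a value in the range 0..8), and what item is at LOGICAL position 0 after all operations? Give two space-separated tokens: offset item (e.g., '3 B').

After op 1 (rotate(+3)): offset=3, physical=[A,B,C,D,E,F,G,H,I], logical=[D,E,F,G,H,I,A,B,C]
After op 2 (rotate(+2)): offset=5, physical=[A,B,C,D,E,F,G,H,I], logical=[F,G,H,I,A,B,C,D,E]
After op 3 (replace(2, 'k')): offset=5, physical=[A,B,C,D,E,F,G,k,I], logical=[F,G,k,I,A,B,C,D,E]
After op 4 (rotate(+3)): offset=8, physical=[A,B,C,D,E,F,G,k,I], logical=[I,A,B,C,D,E,F,G,k]
After op 5 (rotate(-2)): offset=6, physical=[A,B,C,D,E,F,G,k,I], logical=[G,k,I,A,B,C,D,E,F]
After op 6 (rotate(+1)): offset=7, physical=[A,B,C,D,E,F,G,k,I], logical=[k,I,A,B,C,D,E,F,G]
After op 7 (swap(1, 2)): offset=7, physical=[I,B,C,D,E,F,G,k,A], logical=[k,A,I,B,C,D,E,F,G]
After op 8 (rotate(+1)): offset=8, physical=[I,B,C,D,E,F,G,k,A], logical=[A,I,B,C,D,E,F,G,k]
After op 9 (rotate(-3)): offset=5, physical=[I,B,C,D,E,F,G,k,A], logical=[F,G,k,A,I,B,C,D,E]
After op 10 (swap(4, 1)): offset=5, physical=[G,B,C,D,E,F,I,k,A], logical=[F,I,k,A,G,B,C,D,E]
After op 11 (rotate(-1)): offset=4, physical=[G,B,C,D,E,F,I,k,A], logical=[E,F,I,k,A,G,B,C,D]

Answer: 4 E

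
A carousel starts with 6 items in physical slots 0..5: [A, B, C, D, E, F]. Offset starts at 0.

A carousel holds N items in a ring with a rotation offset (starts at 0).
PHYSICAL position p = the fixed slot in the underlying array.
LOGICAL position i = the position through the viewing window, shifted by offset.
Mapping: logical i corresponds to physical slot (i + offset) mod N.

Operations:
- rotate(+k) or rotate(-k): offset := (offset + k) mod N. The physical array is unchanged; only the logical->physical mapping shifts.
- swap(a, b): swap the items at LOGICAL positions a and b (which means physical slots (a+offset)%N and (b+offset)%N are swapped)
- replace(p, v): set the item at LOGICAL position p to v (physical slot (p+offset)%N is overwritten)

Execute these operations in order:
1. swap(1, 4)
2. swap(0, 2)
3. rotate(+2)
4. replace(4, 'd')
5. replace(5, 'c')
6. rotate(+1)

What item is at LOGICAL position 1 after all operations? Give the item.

Answer: B

Derivation:
After op 1 (swap(1, 4)): offset=0, physical=[A,E,C,D,B,F], logical=[A,E,C,D,B,F]
After op 2 (swap(0, 2)): offset=0, physical=[C,E,A,D,B,F], logical=[C,E,A,D,B,F]
After op 3 (rotate(+2)): offset=2, physical=[C,E,A,D,B,F], logical=[A,D,B,F,C,E]
After op 4 (replace(4, 'd')): offset=2, physical=[d,E,A,D,B,F], logical=[A,D,B,F,d,E]
After op 5 (replace(5, 'c')): offset=2, physical=[d,c,A,D,B,F], logical=[A,D,B,F,d,c]
After op 6 (rotate(+1)): offset=3, physical=[d,c,A,D,B,F], logical=[D,B,F,d,c,A]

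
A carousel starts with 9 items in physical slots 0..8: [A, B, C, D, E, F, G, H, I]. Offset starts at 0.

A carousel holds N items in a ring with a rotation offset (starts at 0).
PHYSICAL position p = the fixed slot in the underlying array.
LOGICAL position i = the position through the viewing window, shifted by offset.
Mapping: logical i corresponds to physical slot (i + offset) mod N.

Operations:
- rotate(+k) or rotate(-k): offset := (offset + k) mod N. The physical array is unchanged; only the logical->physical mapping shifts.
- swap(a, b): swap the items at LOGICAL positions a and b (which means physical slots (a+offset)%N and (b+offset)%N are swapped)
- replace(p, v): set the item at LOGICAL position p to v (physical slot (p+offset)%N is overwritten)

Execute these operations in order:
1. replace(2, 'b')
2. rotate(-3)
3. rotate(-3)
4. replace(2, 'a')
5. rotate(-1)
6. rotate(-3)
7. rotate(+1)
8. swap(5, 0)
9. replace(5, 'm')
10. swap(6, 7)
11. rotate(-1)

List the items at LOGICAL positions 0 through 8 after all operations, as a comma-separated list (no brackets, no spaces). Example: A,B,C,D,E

After op 1 (replace(2, 'b')): offset=0, physical=[A,B,b,D,E,F,G,H,I], logical=[A,B,b,D,E,F,G,H,I]
After op 2 (rotate(-3)): offset=6, physical=[A,B,b,D,E,F,G,H,I], logical=[G,H,I,A,B,b,D,E,F]
After op 3 (rotate(-3)): offset=3, physical=[A,B,b,D,E,F,G,H,I], logical=[D,E,F,G,H,I,A,B,b]
After op 4 (replace(2, 'a')): offset=3, physical=[A,B,b,D,E,a,G,H,I], logical=[D,E,a,G,H,I,A,B,b]
After op 5 (rotate(-1)): offset=2, physical=[A,B,b,D,E,a,G,H,I], logical=[b,D,E,a,G,H,I,A,B]
After op 6 (rotate(-3)): offset=8, physical=[A,B,b,D,E,a,G,H,I], logical=[I,A,B,b,D,E,a,G,H]
After op 7 (rotate(+1)): offset=0, physical=[A,B,b,D,E,a,G,H,I], logical=[A,B,b,D,E,a,G,H,I]
After op 8 (swap(5, 0)): offset=0, physical=[a,B,b,D,E,A,G,H,I], logical=[a,B,b,D,E,A,G,H,I]
After op 9 (replace(5, 'm')): offset=0, physical=[a,B,b,D,E,m,G,H,I], logical=[a,B,b,D,E,m,G,H,I]
After op 10 (swap(6, 7)): offset=0, physical=[a,B,b,D,E,m,H,G,I], logical=[a,B,b,D,E,m,H,G,I]
After op 11 (rotate(-1)): offset=8, physical=[a,B,b,D,E,m,H,G,I], logical=[I,a,B,b,D,E,m,H,G]

Answer: I,a,B,b,D,E,m,H,G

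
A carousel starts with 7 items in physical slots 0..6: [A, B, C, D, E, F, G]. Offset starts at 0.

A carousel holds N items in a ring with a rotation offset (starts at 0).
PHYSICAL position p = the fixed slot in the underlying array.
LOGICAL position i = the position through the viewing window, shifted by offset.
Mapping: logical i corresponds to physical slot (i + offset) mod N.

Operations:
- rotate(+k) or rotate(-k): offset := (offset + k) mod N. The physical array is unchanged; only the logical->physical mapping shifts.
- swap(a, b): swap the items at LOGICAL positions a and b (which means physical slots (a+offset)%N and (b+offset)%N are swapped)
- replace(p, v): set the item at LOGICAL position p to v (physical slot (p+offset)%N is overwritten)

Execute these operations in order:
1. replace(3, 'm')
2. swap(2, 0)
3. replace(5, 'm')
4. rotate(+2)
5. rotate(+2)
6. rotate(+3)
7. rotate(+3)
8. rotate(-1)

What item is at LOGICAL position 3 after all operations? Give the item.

Answer: m

Derivation:
After op 1 (replace(3, 'm')): offset=0, physical=[A,B,C,m,E,F,G], logical=[A,B,C,m,E,F,G]
After op 2 (swap(2, 0)): offset=0, physical=[C,B,A,m,E,F,G], logical=[C,B,A,m,E,F,G]
After op 3 (replace(5, 'm')): offset=0, physical=[C,B,A,m,E,m,G], logical=[C,B,A,m,E,m,G]
After op 4 (rotate(+2)): offset=2, physical=[C,B,A,m,E,m,G], logical=[A,m,E,m,G,C,B]
After op 5 (rotate(+2)): offset=4, physical=[C,B,A,m,E,m,G], logical=[E,m,G,C,B,A,m]
After op 6 (rotate(+3)): offset=0, physical=[C,B,A,m,E,m,G], logical=[C,B,A,m,E,m,G]
After op 7 (rotate(+3)): offset=3, physical=[C,B,A,m,E,m,G], logical=[m,E,m,G,C,B,A]
After op 8 (rotate(-1)): offset=2, physical=[C,B,A,m,E,m,G], logical=[A,m,E,m,G,C,B]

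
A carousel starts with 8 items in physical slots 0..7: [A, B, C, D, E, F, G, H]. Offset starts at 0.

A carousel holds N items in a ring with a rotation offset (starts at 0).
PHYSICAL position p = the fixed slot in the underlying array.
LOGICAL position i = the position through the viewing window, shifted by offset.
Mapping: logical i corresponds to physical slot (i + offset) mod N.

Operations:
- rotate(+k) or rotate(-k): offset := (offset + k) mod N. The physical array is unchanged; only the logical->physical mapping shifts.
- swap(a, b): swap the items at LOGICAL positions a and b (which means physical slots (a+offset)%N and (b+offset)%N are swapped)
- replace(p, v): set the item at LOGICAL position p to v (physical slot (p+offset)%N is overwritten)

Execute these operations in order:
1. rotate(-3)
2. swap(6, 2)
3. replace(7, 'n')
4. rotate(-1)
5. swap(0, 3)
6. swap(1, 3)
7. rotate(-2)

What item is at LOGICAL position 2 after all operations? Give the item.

Answer: D

Derivation:
After op 1 (rotate(-3)): offset=5, physical=[A,B,C,D,E,F,G,H], logical=[F,G,H,A,B,C,D,E]
After op 2 (swap(6, 2)): offset=5, physical=[A,B,C,H,E,F,G,D], logical=[F,G,D,A,B,C,H,E]
After op 3 (replace(7, 'n')): offset=5, physical=[A,B,C,H,n,F,G,D], logical=[F,G,D,A,B,C,H,n]
After op 4 (rotate(-1)): offset=4, physical=[A,B,C,H,n,F,G,D], logical=[n,F,G,D,A,B,C,H]
After op 5 (swap(0, 3)): offset=4, physical=[A,B,C,H,D,F,G,n], logical=[D,F,G,n,A,B,C,H]
After op 6 (swap(1, 3)): offset=4, physical=[A,B,C,H,D,n,G,F], logical=[D,n,G,F,A,B,C,H]
After op 7 (rotate(-2)): offset=2, physical=[A,B,C,H,D,n,G,F], logical=[C,H,D,n,G,F,A,B]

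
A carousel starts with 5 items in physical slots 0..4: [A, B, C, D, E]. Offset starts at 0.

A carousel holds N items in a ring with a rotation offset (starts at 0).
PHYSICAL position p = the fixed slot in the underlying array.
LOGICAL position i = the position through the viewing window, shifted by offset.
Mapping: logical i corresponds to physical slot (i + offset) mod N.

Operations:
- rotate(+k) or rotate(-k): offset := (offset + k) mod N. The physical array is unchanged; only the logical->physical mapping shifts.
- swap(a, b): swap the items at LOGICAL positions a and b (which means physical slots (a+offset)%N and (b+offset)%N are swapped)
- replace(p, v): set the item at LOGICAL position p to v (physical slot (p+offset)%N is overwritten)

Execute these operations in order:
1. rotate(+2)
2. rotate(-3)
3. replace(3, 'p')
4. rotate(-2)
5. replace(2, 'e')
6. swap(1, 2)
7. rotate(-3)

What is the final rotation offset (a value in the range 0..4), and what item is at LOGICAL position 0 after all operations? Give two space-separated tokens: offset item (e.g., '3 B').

After op 1 (rotate(+2)): offset=2, physical=[A,B,C,D,E], logical=[C,D,E,A,B]
After op 2 (rotate(-3)): offset=4, physical=[A,B,C,D,E], logical=[E,A,B,C,D]
After op 3 (replace(3, 'p')): offset=4, physical=[A,B,p,D,E], logical=[E,A,B,p,D]
After op 4 (rotate(-2)): offset=2, physical=[A,B,p,D,E], logical=[p,D,E,A,B]
After op 5 (replace(2, 'e')): offset=2, physical=[A,B,p,D,e], logical=[p,D,e,A,B]
After op 6 (swap(1, 2)): offset=2, physical=[A,B,p,e,D], logical=[p,e,D,A,B]
After op 7 (rotate(-3)): offset=4, physical=[A,B,p,e,D], logical=[D,A,B,p,e]

Answer: 4 D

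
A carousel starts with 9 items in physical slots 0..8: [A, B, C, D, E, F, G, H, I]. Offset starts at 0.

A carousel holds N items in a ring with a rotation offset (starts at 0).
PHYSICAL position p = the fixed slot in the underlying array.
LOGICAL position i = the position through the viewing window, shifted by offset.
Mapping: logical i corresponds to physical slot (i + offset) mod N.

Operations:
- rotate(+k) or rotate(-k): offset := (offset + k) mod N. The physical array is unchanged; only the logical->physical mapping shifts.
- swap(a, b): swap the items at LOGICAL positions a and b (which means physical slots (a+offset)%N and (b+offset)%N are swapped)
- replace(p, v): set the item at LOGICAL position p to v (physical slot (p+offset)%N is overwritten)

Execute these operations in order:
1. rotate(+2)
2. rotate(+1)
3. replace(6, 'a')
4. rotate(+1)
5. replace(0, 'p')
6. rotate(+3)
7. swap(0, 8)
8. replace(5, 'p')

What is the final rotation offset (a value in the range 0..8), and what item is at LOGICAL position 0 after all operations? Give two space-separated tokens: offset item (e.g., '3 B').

After op 1 (rotate(+2)): offset=2, physical=[A,B,C,D,E,F,G,H,I], logical=[C,D,E,F,G,H,I,A,B]
After op 2 (rotate(+1)): offset=3, physical=[A,B,C,D,E,F,G,H,I], logical=[D,E,F,G,H,I,A,B,C]
After op 3 (replace(6, 'a')): offset=3, physical=[a,B,C,D,E,F,G,H,I], logical=[D,E,F,G,H,I,a,B,C]
After op 4 (rotate(+1)): offset=4, physical=[a,B,C,D,E,F,G,H,I], logical=[E,F,G,H,I,a,B,C,D]
After op 5 (replace(0, 'p')): offset=4, physical=[a,B,C,D,p,F,G,H,I], logical=[p,F,G,H,I,a,B,C,D]
After op 6 (rotate(+3)): offset=7, physical=[a,B,C,D,p,F,G,H,I], logical=[H,I,a,B,C,D,p,F,G]
After op 7 (swap(0, 8)): offset=7, physical=[a,B,C,D,p,F,H,G,I], logical=[G,I,a,B,C,D,p,F,H]
After op 8 (replace(5, 'p')): offset=7, physical=[a,B,C,p,p,F,H,G,I], logical=[G,I,a,B,C,p,p,F,H]

Answer: 7 G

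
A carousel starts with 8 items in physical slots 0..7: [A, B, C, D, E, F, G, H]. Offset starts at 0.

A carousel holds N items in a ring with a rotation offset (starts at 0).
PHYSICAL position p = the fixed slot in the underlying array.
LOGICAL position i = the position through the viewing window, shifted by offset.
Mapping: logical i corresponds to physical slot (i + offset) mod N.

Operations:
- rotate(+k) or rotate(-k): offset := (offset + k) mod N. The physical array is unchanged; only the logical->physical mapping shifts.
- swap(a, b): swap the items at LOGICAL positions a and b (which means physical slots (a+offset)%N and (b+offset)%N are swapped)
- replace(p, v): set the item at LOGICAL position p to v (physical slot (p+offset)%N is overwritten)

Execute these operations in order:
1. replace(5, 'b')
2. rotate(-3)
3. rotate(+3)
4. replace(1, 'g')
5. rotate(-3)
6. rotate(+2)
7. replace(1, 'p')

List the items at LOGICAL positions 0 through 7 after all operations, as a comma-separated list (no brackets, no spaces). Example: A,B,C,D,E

After op 1 (replace(5, 'b')): offset=0, physical=[A,B,C,D,E,b,G,H], logical=[A,B,C,D,E,b,G,H]
After op 2 (rotate(-3)): offset=5, physical=[A,B,C,D,E,b,G,H], logical=[b,G,H,A,B,C,D,E]
After op 3 (rotate(+3)): offset=0, physical=[A,B,C,D,E,b,G,H], logical=[A,B,C,D,E,b,G,H]
After op 4 (replace(1, 'g')): offset=0, physical=[A,g,C,D,E,b,G,H], logical=[A,g,C,D,E,b,G,H]
After op 5 (rotate(-3)): offset=5, physical=[A,g,C,D,E,b,G,H], logical=[b,G,H,A,g,C,D,E]
After op 6 (rotate(+2)): offset=7, physical=[A,g,C,D,E,b,G,H], logical=[H,A,g,C,D,E,b,G]
After op 7 (replace(1, 'p')): offset=7, physical=[p,g,C,D,E,b,G,H], logical=[H,p,g,C,D,E,b,G]

Answer: H,p,g,C,D,E,b,G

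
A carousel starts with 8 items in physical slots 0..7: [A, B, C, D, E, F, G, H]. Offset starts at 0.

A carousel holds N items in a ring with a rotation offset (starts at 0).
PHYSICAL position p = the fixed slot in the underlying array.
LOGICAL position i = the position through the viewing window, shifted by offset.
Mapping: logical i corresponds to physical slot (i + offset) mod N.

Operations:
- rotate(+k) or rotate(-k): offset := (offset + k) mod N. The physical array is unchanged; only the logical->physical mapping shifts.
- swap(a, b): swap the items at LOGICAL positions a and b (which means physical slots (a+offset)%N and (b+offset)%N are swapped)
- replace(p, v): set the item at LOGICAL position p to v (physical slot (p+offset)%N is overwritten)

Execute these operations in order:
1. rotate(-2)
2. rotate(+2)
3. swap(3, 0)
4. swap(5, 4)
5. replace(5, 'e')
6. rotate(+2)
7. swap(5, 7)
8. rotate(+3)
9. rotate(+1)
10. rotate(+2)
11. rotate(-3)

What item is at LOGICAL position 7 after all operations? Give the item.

Answer: F

Derivation:
After op 1 (rotate(-2)): offset=6, physical=[A,B,C,D,E,F,G,H], logical=[G,H,A,B,C,D,E,F]
After op 2 (rotate(+2)): offset=0, physical=[A,B,C,D,E,F,G,H], logical=[A,B,C,D,E,F,G,H]
After op 3 (swap(3, 0)): offset=0, physical=[D,B,C,A,E,F,G,H], logical=[D,B,C,A,E,F,G,H]
After op 4 (swap(5, 4)): offset=0, physical=[D,B,C,A,F,E,G,H], logical=[D,B,C,A,F,E,G,H]
After op 5 (replace(5, 'e')): offset=0, physical=[D,B,C,A,F,e,G,H], logical=[D,B,C,A,F,e,G,H]
After op 6 (rotate(+2)): offset=2, physical=[D,B,C,A,F,e,G,H], logical=[C,A,F,e,G,H,D,B]
After op 7 (swap(5, 7)): offset=2, physical=[D,H,C,A,F,e,G,B], logical=[C,A,F,e,G,B,D,H]
After op 8 (rotate(+3)): offset=5, physical=[D,H,C,A,F,e,G,B], logical=[e,G,B,D,H,C,A,F]
After op 9 (rotate(+1)): offset=6, physical=[D,H,C,A,F,e,G,B], logical=[G,B,D,H,C,A,F,e]
After op 10 (rotate(+2)): offset=0, physical=[D,H,C,A,F,e,G,B], logical=[D,H,C,A,F,e,G,B]
After op 11 (rotate(-3)): offset=5, physical=[D,H,C,A,F,e,G,B], logical=[e,G,B,D,H,C,A,F]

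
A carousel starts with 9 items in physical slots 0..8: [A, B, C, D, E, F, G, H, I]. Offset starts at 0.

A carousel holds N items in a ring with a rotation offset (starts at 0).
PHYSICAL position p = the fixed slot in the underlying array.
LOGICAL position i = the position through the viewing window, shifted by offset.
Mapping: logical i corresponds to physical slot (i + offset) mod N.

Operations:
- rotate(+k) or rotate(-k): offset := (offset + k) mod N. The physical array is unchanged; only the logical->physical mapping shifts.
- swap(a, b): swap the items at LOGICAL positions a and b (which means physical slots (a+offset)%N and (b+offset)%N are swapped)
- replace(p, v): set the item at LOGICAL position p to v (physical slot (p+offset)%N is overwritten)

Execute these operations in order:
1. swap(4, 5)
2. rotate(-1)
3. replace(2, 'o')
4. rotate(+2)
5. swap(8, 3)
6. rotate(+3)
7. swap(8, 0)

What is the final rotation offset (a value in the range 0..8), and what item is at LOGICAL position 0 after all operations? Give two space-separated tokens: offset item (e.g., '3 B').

Answer: 4 D

Derivation:
After op 1 (swap(4, 5)): offset=0, physical=[A,B,C,D,F,E,G,H,I], logical=[A,B,C,D,F,E,G,H,I]
After op 2 (rotate(-1)): offset=8, physical=[A,B,C,D,F,E,G,H,I], logical=[I,A,B,C,D,F,E,G,H]
After op 3 (replace(2, 'o')): offset=8, physical=[A,o,C,D,F,E,G,H,I], logical=[I,A,o,C,D,F,E,G,H]
After op 4 (rotate(+2)): offset=1, physical=[A,o,C,D,F,E,G,H,I], logical=[o,C,D,F,E,G,H,I,A]
After op 5 (swap(8, 3)): offset=1, physical=[F,o,C,D,A,E,G,H,I], logical=[o,C,D,A,E,G,H,I,F]
After op 6 (rotate(+3)): offset=4, physical=[F,o,C,D,A,E,G,H,I], logical=[A,E,G,H,I,F,o,C,D]
After op 7 (swap(8, 0)): offset=4, physical=[F,o,C,A,D,E,G,H,I], logical=[D,E,G,H,I,F,o,C,A]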